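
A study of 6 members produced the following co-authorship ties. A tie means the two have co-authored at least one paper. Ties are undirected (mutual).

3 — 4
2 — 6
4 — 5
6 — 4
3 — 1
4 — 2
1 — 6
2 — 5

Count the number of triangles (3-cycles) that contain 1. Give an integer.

0

1's neighbors are 3 and 6, but none of them are tied to each other, so no triangle contains 1.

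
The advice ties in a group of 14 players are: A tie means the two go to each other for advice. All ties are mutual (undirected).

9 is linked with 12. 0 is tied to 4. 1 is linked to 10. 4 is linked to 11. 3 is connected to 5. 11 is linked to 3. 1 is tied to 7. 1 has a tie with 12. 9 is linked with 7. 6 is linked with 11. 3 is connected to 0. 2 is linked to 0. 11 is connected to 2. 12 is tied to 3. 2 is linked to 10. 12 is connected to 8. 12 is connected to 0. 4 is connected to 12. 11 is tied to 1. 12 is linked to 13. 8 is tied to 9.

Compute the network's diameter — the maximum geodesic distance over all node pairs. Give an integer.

Eccentricity of each node (its greatest distance to any other): 0:3, 1:3, 2:3, 3:3, 4:3, 5:4, 6:4, 7:4, 8:4, 9:4, 10:4, 11:3, 12:3, 13:4.
The maximum eccentricity is 4, realized for instance by the pair 8–6 via 8 – 12 – 4 – 11 – 6. So the diameter is 4.

4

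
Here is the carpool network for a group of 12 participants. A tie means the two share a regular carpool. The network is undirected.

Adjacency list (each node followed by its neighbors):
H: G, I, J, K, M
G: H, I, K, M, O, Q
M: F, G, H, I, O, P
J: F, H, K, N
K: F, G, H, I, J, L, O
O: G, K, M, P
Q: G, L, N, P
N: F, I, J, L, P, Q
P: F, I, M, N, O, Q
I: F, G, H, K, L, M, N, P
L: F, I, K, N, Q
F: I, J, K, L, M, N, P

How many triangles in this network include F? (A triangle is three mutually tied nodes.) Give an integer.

11

F's neighbors: I, J, K, L, M, N, and P.
Neighbor pairs that are themselves tied: F–I–K; F–I–L; F–I–M; F–I–N; F–I–P; F–J–K; F–J–N; F–K–L; F–L–N; F–M–P; F–N–P. Each forms one triangle with F, for 11 in total.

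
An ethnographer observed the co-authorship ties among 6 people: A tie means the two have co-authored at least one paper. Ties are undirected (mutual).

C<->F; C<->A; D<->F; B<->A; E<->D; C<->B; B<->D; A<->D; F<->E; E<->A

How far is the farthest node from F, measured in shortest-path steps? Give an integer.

Distances from F: A:2, B:2, C:1, D:1, E:1.
The largest is 2 (to A and B), so the eccentricity of F is 2.

2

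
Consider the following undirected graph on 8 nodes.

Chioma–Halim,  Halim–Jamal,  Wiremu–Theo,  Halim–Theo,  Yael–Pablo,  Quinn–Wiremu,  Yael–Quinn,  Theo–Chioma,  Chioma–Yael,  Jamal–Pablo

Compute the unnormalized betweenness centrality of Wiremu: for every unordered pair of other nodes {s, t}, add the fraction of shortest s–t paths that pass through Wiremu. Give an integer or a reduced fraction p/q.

3/2

Pairs whose geodesics pass through Wiremu — Theo–Quinn: 1; Quinn–Halim: 1/2.
All other pairs contribute 0.
Summing the contributions gives betweenness(Wiremu) = 3/2.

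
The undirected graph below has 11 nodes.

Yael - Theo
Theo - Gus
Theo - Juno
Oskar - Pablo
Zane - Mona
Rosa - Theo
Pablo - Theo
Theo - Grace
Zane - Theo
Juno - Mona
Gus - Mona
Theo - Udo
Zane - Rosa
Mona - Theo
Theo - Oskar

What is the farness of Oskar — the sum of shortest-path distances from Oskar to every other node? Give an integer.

Distances from Oskar: Grace:2, Gus:2, Juno:2, Mona:2, Pablo:1, Rosa:2, Theo:1, Udo:2, Yael:2, Zane:2.
Sum = 2 + 2 + 2 + 2 + 1 + 2 + 1 + 2 + 2 + 2 = 18.

18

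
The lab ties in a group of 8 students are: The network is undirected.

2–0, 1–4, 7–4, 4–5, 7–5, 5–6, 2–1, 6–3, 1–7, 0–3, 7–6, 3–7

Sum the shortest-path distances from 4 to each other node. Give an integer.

Distances from 4: 0:3, 1:1, 2:2, 3:2, 5:1, 6:2, 7:1.
Sum = 3 + 1 + 2 + 2 + 1 + 2 + 1 = 12.

12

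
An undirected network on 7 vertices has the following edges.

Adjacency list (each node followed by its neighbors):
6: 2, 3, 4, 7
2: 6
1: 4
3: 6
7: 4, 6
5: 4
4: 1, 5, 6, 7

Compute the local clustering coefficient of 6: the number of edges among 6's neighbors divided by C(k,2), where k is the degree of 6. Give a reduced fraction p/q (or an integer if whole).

6's neighbors: 2, 3, 4, and 7 (k = 4).
Possible neighbor pairs: C(4,2) = 6. Edges among them: 4–7 → e = 1.
Clustering(6) = 1/6.

1/6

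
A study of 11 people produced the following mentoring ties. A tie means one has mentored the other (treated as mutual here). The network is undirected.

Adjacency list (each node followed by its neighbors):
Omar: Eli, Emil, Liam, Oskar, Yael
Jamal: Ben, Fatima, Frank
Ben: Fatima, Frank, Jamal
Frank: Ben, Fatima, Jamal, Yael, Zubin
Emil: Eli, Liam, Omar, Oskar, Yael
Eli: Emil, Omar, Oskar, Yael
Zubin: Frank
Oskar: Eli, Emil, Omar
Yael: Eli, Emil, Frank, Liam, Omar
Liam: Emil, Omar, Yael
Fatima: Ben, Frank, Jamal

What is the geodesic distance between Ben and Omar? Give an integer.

3

One shortest route is Ben – Frank – Yael – Omar, which uses 3 edges, and at distance 2 from Ben we only reach {Yael, Zubin}, which does not include Omar. So d(Ben,Omar) = 3.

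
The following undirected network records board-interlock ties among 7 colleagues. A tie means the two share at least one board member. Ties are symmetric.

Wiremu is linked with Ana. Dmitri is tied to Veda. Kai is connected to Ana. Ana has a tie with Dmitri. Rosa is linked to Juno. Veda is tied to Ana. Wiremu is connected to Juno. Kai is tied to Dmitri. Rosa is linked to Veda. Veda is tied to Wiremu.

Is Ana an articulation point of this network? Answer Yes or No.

Even without Ana, every remaining node can still reach every other (the residual graph is connected), so Ana is not a cut vertex.

No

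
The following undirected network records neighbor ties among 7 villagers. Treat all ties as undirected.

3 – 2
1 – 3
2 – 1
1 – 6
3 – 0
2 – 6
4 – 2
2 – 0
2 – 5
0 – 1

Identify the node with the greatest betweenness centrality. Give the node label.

Unnormalized betweenness of each node: 0:0, 1:1, 2:10, 3:0, 4:0, 5:0, 6:0.
2 has the largest value, 10, making it the main broker — the node through which the most shortest paths run.

2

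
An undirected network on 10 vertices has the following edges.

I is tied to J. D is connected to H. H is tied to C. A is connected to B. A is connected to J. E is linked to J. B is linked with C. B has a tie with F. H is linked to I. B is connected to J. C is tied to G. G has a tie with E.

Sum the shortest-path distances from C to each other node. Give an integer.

Distances from C: A:2, B:1, D:2, E:2, F:2, G:1, H:1, I:2, J:2.
Sum = 2 + 1 + 2 + 2 + 2 + 1 + 1 + 2 + 2 = 15.

15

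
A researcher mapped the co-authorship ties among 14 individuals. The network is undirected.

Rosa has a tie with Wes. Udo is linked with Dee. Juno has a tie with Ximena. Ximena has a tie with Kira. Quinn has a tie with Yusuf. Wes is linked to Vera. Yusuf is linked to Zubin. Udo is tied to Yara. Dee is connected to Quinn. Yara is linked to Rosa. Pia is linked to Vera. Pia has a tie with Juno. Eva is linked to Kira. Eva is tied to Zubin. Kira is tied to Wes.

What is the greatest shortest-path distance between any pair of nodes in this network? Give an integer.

7

Eccentricity of each node (its greatest distance to any other): Dee:7, Eva:5, Juno:7, Kira:5, Pia:7, Quinn:7, Rosa:5, Udo:6, Vera:6, Wes:5, Ximena:6, Yara:5, Yusuf:6, Zubin:5.
The maximum eccentricity is 7, realized for instance by the pair Juno–Dee via Juno – Ximena – Kira – Wes – Rosa – Yara – Udo – Dee. So the diameter is 7.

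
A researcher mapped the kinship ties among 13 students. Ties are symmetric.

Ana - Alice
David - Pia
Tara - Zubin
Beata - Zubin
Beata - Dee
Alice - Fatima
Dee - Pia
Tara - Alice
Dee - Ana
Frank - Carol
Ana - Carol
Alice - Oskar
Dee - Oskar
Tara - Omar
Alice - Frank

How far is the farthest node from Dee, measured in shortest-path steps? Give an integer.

4

Distances from Dee: Alice:2, Ana:1, Beata:1, Carol:2, David:2, Fatima:3, Frank:3, Omar:4, Oskar:1, Pia:1, Tara:3, Zubin:2.
The largest is 4 (to Omar), so the eccentricity of Dee is 4.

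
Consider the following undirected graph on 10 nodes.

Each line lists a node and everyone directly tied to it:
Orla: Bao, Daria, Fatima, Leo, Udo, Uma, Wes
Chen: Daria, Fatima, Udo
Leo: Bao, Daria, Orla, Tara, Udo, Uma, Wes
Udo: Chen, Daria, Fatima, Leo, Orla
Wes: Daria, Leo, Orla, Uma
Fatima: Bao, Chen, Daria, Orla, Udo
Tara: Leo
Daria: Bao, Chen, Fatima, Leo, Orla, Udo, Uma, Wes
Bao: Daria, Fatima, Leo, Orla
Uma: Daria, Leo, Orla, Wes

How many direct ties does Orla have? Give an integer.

Orla is directly tied to Bao, Daria, Fatima, Leo, Udo, Uma, and Wes. That is 7 neighbors, so the degree of Orla is 7.

7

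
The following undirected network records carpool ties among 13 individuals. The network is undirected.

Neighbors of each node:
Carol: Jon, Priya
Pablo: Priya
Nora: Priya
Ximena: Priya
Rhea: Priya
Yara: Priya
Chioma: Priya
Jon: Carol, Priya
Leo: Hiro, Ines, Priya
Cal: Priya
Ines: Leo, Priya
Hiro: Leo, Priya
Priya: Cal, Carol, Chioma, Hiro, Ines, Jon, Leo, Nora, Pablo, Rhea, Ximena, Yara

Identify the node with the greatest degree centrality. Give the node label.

Degrees — Cal:1, Carol:2, Chioma:1, Hiro:2, Ines:2, Jon:2, Leo:3, Nora:1, Pablo:1, Priya:12, Rhea:1, Ximena:1, Yara:1.
The maximum is 12, attained only by Priya.

Priya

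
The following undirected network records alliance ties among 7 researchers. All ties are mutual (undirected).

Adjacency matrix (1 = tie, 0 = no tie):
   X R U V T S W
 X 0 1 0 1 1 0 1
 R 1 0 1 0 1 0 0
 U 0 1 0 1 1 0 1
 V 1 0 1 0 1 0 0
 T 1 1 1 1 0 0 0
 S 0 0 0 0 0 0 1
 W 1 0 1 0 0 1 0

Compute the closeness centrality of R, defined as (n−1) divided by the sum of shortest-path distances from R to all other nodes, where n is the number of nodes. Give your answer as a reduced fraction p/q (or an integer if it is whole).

3/5

Distances from R: S:3, T:1, U:1, V:2, W:2, X:1. Sum = 10.
n = 7, so closeness = 6/10 = 3/5.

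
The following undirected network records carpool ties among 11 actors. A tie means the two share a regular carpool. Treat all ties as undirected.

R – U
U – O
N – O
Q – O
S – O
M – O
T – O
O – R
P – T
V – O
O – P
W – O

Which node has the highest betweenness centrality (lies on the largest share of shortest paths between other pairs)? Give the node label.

Unnormalized betweenness of each node: M:0, N:0, O:43, P:0, Q:0, R:0, S:0, T:0, U:0, V:0, W:0.
O has the largest value, 43, making it the main broker — the node through which the most shortest paths run.

O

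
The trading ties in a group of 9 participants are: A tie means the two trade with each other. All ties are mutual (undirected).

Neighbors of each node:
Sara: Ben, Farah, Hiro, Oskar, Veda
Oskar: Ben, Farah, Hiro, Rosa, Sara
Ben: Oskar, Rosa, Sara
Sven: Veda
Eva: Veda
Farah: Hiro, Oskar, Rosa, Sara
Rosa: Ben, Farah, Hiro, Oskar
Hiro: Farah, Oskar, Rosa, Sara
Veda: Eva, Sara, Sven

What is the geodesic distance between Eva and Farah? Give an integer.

3

One shortest route is Eva – Veda – Sara – Farah, which uses 3 edges, and at distance 2 from Eva we only reach {Sara, Sven}, which does not include Farah. So d(Eva,Farah) = 3.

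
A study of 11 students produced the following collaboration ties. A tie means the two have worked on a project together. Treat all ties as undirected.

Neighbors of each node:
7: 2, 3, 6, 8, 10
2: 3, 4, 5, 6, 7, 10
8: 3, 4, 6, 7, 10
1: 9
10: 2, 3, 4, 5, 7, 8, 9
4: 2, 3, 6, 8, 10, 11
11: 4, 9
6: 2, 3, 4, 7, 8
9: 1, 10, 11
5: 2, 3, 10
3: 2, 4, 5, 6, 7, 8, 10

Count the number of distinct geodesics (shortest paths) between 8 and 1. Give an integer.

The shortest distance is 3, and the only length-3 path is 8–10–9–1. So there is exactly 1 shortest path.

1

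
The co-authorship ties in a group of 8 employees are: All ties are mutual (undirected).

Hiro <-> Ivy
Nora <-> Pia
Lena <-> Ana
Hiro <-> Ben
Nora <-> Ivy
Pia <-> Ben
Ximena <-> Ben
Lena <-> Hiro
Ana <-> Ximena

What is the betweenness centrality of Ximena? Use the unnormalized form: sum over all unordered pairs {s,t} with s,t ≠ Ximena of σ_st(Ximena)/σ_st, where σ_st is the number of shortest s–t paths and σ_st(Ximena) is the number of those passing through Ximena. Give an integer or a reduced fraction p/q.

5/2

Pairs whose geodesics pass through Ximena — Ana–Ben: 1; Ana–Pia: 1; Ana–Nora: 1/2.
All other pairs contribute 0.
Summing the contributions gives betweenness(Ximena) = 5/2.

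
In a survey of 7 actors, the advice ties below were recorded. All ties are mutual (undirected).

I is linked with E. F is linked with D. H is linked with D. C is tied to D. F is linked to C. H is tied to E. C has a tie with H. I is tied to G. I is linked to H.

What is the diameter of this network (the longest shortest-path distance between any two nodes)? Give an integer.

4

Eccentricity of each node (its greatest distance to any other): C:3, D:3, E:3, F:4, G:4, H:2, I:3.
The maximum eccentricity is 4, realized for instance by the pair G–F via G – I – H – C – F. So the diameter is 4.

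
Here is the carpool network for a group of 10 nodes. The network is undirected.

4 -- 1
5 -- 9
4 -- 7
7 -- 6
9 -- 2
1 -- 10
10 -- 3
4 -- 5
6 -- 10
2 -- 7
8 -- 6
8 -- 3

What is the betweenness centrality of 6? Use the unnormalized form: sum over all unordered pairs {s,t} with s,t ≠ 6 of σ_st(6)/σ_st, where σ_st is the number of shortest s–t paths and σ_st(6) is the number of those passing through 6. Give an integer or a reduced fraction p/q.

67/6

Pairs whose geodesics pass through 6 — 8–7: 1; 8–2: 1; 8–9: 1; 8–5: 1; 8–4: 1; 8–1: 1/2; 8–10: 1/2; 7–10: 1; 7–3: 2/2; 2–10: 1; 2–3: 2/2; 9–10: 1/2; 9–3: 2/3.
All other pairs contribute 0.
Summing the contributions gives betweenness(6) = 67/6.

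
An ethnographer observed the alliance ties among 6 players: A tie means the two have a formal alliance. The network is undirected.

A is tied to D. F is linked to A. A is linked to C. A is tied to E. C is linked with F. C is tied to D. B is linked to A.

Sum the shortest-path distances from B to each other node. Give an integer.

Distances from B: A:1, C:2, D:2, E:2, F:2.
Sum = 1 + 2 + 2 + 2 + 2 = 9.

9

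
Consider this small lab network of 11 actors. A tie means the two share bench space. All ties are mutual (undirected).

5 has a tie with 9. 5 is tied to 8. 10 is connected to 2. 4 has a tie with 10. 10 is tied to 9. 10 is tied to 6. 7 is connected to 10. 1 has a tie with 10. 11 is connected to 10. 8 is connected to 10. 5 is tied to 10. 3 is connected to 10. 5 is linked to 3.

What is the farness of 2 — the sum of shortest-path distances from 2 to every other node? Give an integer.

19

Distances from 2: 1:2, 3:2, 4:2, 5:2, 6:2, 7:2, 8:2, 9:2, 10:1, 11:2.
Sum = 2 + 2 + 2 + 2 + 2 + 2 + 2 + 2 + 1 + 2 = 19.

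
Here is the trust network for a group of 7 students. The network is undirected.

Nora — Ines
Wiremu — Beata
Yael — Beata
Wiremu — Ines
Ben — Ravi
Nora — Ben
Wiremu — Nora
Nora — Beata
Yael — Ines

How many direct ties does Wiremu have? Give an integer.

Wiremu is directly tied to Beata, Ines, and Nora. That is 3 neighbors, so the degree of Wiremu is 3.

3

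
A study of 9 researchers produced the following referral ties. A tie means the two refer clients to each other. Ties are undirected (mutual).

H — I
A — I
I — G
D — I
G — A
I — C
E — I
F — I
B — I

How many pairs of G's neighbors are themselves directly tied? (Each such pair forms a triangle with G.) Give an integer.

1

G's neighbors: A and I.
Neighbor pairs that are themselves tied: G–A–I. Each forms one triangle with G, for 1 in total.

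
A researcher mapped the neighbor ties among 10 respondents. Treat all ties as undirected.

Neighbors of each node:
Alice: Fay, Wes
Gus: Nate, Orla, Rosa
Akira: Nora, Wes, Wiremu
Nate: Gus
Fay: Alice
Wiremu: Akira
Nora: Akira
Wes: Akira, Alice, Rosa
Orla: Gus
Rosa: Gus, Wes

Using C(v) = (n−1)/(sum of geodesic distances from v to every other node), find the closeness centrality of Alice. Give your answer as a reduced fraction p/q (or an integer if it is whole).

Distances from Alice: Akira:2, Fay:1, Gus:3, Nate:4, Nora:3, Orla:4, Rosa:2, Wes:1, Wiremu:3. Sum = 23.
n = 10, so closeness = 9/23.

9/23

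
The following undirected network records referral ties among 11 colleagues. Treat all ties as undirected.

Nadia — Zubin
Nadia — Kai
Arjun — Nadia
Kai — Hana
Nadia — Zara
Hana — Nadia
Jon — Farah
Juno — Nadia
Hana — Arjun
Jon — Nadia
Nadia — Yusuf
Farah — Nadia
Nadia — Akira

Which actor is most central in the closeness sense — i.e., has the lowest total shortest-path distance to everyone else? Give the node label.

Nadia

Farness (sum of distances to all others) for each node — Akira:19, Arjun:18, Farah:18, Hana:17, Jon:18, Juno:19, Kai:18, Nadia:10, Yusuf:19, Zara:19, Zubin:19.
The smallest farness is 10, for Nadia, so Nadia has the highest closeness.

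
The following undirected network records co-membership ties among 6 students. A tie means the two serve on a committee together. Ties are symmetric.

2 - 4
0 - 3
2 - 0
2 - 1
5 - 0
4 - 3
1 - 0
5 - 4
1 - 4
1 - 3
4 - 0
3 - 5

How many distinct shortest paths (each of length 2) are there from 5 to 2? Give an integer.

The shortest distance is 2. The length-2 paths are: 5–4–2; 5–0–2.
That gives 2 distinct shortest paths.

2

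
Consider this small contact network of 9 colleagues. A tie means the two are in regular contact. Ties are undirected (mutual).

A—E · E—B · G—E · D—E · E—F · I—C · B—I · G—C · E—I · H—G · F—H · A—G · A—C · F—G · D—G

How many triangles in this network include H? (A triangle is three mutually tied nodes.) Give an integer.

1

H's neighbors: F and G.
Neighbor pairs that are themselves tied: H–F–G. Each forms one triangle with H, for 1 in total.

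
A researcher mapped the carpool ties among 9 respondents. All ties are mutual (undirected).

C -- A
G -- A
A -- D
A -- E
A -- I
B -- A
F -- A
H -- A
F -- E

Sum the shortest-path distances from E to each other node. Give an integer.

Distances from E: A:1, B:2, C:2, D:2, F:1, G:2, H:2, I:2.
Sum = 1 + 2 + 2 + 2 + 1 + 2 + 2 + 2 = 14.

14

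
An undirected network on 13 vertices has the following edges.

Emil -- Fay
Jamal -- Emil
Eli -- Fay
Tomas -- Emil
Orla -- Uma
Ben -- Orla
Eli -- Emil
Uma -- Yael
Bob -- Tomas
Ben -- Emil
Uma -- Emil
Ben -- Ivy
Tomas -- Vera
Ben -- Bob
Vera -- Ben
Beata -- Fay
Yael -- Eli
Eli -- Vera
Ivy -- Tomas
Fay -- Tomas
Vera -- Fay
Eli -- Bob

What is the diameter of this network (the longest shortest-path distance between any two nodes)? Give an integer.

4

Eccentricity of each node (its greatest distance to any other): Beata:4, Ben:3, Bob:3, Eli:3, Emil:2, Fay:3, Ivy:4, Jamal:3, Orla:4, Tomas:3, Uma:3, Vera:3, Yael:4.
The maximum eccentricity is 4, realized for instance by the pair Beata–Orla via Beata – Fay – Emil – Ben – Orla. So the diameter is 4.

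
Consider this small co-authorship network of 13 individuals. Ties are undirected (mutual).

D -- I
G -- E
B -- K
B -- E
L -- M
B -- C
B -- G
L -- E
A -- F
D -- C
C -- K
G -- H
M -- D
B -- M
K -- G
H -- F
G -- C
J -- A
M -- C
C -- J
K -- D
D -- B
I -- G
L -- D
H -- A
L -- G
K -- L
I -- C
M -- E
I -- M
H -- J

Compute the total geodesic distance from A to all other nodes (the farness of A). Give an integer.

Distances from A: B:3, C:2, D:3, E:3, F:1, G:2, H:1, I:3, J:1, K:3, L:3, M:3.
Sum = 3 + 2 + 3 + 3 + 1 + 2 + 1 + 3 + 1 + 3 + 3 + 3 = 28.

28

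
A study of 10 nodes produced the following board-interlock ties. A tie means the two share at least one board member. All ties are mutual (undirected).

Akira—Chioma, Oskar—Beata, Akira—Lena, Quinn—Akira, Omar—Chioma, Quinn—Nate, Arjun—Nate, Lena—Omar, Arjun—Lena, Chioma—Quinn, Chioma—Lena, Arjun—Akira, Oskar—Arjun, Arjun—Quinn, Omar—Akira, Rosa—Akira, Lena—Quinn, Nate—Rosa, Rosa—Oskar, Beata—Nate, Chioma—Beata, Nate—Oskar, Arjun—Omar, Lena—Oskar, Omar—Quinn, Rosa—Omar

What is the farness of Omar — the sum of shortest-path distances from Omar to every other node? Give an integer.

Distances from Omar: Akira:1, Arjun:1, Beata:2, Chioma:1, Lena:1, Nate:2, Oskar:2, Quinn:1, Rosa:1.
Sum = 1 + 1 + 2 + 1 + 1 + 2 + 2 + 1 + 1 = 12.

12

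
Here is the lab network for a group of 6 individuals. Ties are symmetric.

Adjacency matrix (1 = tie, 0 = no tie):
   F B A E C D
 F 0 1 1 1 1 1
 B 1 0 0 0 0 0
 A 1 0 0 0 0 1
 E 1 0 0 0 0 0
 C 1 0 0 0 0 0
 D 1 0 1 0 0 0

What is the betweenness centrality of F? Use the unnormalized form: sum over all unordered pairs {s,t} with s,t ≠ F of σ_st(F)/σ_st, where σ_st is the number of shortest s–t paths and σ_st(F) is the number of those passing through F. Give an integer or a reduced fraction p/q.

Pairs whose geodesics pass through F — B–A: 1; B–E: 1; B–C: 1; B–D: 1; A–E: 1; A–C: 1; E–C: 1; E–D: 1; C–D: 1.
All other pairs contribute 0.
Summing the contributions gives betweenness(F) = 9.

9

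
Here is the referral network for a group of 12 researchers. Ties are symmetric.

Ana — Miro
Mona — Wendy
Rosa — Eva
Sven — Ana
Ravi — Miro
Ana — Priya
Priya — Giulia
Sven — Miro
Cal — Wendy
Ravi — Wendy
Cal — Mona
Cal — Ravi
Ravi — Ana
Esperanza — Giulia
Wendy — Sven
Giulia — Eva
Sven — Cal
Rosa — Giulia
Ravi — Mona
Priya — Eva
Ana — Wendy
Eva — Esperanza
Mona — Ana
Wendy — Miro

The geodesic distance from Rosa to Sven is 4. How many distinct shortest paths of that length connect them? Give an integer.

2

The shortest distance is 4. The length-4 paths are: Rosa–Eva–Priya–Ana–Sven; Rosa–Giulia–Priya–Ana–Sven.
That gives 2 distinct shortest paths.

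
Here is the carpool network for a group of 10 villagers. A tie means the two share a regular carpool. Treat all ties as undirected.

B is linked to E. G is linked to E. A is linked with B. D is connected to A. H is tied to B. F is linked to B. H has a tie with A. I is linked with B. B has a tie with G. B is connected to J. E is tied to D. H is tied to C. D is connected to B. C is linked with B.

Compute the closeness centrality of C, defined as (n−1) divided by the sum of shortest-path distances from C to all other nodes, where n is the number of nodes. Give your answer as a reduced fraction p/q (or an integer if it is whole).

9/16

Distances from C: A:2, B:1, D:2, E:2, F:2, G:2, H:1, I:2, J:2. Sum = 16.
n = 10, so closeness = 9/16.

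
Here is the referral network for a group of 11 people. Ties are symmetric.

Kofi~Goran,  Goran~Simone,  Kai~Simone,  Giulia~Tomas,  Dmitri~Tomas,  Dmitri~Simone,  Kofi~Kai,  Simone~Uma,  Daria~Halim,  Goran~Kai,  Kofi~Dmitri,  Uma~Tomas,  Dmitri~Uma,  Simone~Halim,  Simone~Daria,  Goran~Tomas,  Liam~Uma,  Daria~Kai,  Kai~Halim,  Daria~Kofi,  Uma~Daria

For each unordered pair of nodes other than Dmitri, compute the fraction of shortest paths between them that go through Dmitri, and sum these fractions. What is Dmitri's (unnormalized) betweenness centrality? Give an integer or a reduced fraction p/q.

Pairs whose geodesics pass through Dmitri — Halim–Tomas: 1/5; Halim–Giulia: 1/5; Kofi–Tomas: 1/2; Kofi–Simone: 1/4; Kofi–Liam: 1/2; Kofi–Uma: 1/2; Kofi–Giulia: 1/2; Tomas–Simone: 1/3; Simone–Giulia: 1/3.
All other pairs contribute 0.
Summing the contributions gives betweenness(Dmitri) = 199/60.

199/60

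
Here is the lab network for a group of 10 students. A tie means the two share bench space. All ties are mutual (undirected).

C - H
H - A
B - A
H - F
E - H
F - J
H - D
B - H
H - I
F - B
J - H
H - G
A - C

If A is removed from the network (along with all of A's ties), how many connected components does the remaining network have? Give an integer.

1

A's neighbors (B, C, and H) remain reachable from one another through other ties, so the rest of the network stays in one piece.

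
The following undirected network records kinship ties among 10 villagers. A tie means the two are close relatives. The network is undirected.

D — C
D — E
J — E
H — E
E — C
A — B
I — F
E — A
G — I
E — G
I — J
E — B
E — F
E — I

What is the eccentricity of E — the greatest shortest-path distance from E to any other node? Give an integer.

Distances from E: A:1, B:1, C:1, D:1, F:1, G:1, H:1, I:1, J:1.
The largest is 1 (to F, C, G, B, H, A, D, J, and I), so the eccentricity of E is 1.

1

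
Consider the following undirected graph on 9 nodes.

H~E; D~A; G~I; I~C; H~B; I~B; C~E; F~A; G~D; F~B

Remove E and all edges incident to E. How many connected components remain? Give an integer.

1

E's neighbors (C and H) remain reachable from one another through other ties, so the rest of the network stays in one piece.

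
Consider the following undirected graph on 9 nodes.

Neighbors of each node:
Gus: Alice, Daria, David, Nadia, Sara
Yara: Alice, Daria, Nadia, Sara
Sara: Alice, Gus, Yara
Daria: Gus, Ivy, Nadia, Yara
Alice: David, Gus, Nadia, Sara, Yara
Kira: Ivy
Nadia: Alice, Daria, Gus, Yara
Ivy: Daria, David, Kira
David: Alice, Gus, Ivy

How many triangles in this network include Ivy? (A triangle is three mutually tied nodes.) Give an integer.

0

Ivy's neighbors are Daria, David, and Kira, but none of them are tied to each other, so no triangle contains Ivy.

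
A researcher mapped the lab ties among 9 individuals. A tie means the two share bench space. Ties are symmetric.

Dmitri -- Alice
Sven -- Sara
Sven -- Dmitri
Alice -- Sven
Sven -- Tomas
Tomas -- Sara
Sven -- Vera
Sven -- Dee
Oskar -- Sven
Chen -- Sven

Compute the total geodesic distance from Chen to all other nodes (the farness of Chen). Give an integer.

15

Distances from Chen: Alice:2, Dee:2, Dmitri:2, Oskar:2, Sara:2, Sven:1, Tomas:2, Vera:2.
Sum = 2 + 2 + 2 + 2 + 2 + 1 + 2 + 2 = 15.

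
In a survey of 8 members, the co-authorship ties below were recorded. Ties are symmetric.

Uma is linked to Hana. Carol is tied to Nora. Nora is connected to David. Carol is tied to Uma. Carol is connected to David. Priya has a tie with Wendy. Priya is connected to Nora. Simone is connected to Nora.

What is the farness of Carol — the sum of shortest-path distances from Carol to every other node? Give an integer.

Distances from Carol: David:1, Hana:2, Nora:1, Priya:2, Simone:2, Uma:1, Wendy:3.
Sum = 1 + 2 + 1 + 2 + 2 + 1 + 3 = 12.

12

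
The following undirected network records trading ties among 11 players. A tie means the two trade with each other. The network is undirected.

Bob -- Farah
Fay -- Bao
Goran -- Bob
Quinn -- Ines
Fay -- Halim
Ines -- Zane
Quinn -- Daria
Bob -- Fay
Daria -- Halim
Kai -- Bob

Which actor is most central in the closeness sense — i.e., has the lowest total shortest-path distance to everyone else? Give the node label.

Farness (sum of distances to all others) for each node — Bao:32, Bob:26, Daria:27, Farah:35, Fay:23, Goran:35, Halim:24, Ines:39, Kai:35, Quinn:32, Zane:48.
The smallest farness is 23, for Fay, so Fay has the highest closeness.

Fay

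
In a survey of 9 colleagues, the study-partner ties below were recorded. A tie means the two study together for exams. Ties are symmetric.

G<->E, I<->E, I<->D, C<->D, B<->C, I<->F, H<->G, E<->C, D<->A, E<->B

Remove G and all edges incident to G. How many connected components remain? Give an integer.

2

Without G, the remaining ties split the others into: {A, B, C, D, E, F, I}; {H}.
That's 2 separate components.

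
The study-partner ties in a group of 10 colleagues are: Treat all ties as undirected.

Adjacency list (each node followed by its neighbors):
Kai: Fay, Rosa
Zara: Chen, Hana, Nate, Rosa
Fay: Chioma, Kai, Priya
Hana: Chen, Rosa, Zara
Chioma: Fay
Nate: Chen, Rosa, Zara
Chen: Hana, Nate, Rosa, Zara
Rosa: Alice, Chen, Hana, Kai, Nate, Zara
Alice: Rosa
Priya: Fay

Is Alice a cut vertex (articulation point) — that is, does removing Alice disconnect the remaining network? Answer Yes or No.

Even without Alice, every remaining node can still reach every other (the residual graph is connected), so Alice is not a cut vertex.

No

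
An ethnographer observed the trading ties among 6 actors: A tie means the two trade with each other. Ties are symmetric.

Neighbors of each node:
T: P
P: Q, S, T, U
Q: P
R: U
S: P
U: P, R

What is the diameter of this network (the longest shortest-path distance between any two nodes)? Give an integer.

Eccentricity of each node (its greatest distance to any other): P:2, Q:3, R:3, S:3, T:3, U:2.
The maximum eccentricity is 3, realized for instance by the pair Q–R via Q – P – U – R. So the diameter is 3.

3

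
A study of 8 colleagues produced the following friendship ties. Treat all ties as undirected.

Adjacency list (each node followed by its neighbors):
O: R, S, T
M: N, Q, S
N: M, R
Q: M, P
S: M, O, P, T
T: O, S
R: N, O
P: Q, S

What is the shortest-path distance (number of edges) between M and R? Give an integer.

One shortest route is M – N – R, which uses 2 edges, and M and R are not directly tied, so nothing shorter exists. So d(M,R) = 2.

2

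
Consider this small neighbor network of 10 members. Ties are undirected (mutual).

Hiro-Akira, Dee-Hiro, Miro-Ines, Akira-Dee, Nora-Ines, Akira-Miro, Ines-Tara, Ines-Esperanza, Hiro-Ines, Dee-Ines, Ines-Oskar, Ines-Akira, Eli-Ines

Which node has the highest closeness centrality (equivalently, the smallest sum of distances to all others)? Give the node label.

Farness (sum of distances to all others) for each node — Akira:14, Dee:15, Eli:17, Esperanza:17, Hiro:15, Ines:9, Miro:16, Nora:17, Oskar:17, Tara:17.
The smallest farness is 9, for Ines, so Ines has the highest closeness.

Ines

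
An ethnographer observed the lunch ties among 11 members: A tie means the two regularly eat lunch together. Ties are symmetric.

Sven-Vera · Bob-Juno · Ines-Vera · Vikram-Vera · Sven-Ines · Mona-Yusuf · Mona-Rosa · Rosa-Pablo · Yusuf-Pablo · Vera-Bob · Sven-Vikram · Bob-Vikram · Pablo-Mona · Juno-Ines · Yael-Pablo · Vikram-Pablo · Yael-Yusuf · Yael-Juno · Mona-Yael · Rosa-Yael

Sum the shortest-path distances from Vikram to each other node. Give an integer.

Distances from Vikram: Bob:1, Ines:2, Juno:2, Mona:2, Pablo:1, Rosa:2, Sven:1, Vera:1, Yael:2, Yusuf:2.
Sum = 1 + 2 + 2 + 2 + 1 + 2 + 1 + 1 + 2 + 2 = 16.

16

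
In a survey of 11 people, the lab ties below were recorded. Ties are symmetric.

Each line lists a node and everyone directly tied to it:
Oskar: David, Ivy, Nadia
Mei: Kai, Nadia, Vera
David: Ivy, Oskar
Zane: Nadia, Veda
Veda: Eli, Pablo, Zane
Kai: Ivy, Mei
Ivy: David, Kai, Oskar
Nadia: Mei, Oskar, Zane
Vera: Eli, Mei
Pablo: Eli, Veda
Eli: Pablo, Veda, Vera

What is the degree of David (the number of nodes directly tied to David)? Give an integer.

David is directly tied to Ivy and Oskar. That is 2 neighbors, so the degree of David is 2.

2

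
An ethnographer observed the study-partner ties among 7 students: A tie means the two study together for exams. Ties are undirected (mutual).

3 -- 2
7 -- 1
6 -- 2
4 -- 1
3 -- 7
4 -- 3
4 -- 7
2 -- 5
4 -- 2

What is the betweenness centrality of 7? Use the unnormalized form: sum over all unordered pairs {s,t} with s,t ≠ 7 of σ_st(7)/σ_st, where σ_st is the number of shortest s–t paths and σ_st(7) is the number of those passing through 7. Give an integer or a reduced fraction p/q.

1/2

Pairs whose geodesics pass through 7 — 1–3: 1/2.
All other pairs contribute 0.
Summing the contributions gives betweenness(7) = 1/2.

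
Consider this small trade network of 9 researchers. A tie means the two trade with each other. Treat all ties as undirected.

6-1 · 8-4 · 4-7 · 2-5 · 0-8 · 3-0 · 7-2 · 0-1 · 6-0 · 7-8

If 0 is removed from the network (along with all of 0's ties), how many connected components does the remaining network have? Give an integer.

3

Without 0, the remaining ties split the others into: {1, 6}; {2, 4, 5, 7, 8}; {3}.
That's 3 separate components.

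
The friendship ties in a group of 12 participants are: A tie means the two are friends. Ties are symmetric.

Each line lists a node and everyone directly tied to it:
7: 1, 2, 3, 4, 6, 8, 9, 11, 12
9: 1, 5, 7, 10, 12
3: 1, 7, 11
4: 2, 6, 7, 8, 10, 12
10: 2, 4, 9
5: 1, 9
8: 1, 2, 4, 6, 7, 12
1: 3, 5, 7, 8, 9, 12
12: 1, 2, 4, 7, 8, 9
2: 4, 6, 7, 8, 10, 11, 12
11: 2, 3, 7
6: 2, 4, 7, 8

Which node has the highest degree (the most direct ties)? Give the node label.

Degrees — 1:6, 2:7, 3:3, 4:6, 5:2, 6:4, 7:9, 8:6, 9:5, 10:3, 11:3, 12:6.
The maximum is 9, attained only by 7.

7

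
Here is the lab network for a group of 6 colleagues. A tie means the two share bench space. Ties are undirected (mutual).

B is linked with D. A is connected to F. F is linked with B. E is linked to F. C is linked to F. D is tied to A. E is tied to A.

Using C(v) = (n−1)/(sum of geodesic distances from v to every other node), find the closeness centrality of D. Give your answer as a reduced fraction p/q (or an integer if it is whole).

5/9

Distances from D: A:1, B:1, C:3, E:2, F:2. Sum = 9.
n = 6, so closeness = 5/9.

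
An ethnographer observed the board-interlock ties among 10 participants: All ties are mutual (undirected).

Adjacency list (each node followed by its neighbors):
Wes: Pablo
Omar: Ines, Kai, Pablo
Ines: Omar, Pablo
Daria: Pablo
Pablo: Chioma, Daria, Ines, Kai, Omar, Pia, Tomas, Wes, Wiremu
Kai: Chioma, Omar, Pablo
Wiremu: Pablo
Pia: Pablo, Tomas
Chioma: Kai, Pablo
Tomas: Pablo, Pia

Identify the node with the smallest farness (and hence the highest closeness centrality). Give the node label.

Pablo

Farness (sum of distances to all others) for each node — Chioma:16, Daria:17, Ines:16, Kai:15, Omar:15, Pablo:9, Pia:16, Tomas:16, Wes:17, Wiremu:17.
The smallest farness is 9, for Pablo, so Pablo has the highest closeness.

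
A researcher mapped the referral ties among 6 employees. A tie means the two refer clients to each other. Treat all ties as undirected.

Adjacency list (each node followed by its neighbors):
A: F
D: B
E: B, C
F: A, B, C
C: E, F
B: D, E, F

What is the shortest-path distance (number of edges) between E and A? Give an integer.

One shortest route is E – B – F – A, which uses 3 edges, and at distance 2 from E we only reach {D, F}, which does not include A. So d(E,A) = 3.

3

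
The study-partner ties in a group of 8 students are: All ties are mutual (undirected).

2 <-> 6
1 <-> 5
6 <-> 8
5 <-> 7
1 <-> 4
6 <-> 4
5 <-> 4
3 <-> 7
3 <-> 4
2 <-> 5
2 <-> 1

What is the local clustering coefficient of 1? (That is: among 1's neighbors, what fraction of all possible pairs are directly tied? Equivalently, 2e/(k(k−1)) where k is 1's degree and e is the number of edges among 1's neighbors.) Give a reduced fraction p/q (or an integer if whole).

1's neighbors: 2, 4, and 5 (k = 3).
Possible neighbor pairs: C(3,2) = 3. Edges among them: 2–5, 4–5 → e = 2.
Clustering(1) = 2/3.

2/3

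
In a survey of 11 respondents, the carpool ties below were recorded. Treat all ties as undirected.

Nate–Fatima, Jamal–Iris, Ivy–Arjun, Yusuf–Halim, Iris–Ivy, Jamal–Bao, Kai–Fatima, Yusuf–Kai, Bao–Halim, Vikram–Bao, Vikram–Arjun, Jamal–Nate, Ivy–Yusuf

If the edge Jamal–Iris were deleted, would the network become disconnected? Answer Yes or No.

Even without that edge, Jamal still reaches Iris via Jamal – Bao – Vikram – Arjun – Ivy – Iris, so the network stays connected. Not a bridge.

No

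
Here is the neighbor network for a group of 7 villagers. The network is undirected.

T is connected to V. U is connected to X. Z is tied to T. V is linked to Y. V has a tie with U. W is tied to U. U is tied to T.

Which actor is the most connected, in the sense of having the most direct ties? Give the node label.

Degrees — T:3, U:4, V:3, W:1, X:1, Y:1, Z:1.
The maximum is 4, attained only by U.

U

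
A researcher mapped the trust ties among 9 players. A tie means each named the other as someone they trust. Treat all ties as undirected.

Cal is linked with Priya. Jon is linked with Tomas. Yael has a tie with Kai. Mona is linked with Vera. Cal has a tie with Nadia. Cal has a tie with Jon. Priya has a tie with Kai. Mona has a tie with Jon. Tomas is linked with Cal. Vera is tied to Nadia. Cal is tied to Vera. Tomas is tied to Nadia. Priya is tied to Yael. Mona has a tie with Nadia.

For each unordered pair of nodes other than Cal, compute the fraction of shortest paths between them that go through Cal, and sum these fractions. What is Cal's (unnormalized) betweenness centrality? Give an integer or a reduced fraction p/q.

Pairs whose geodesics pass through Cal — Kai–Vera: 1; Kai–Mona: 3/3; Kai–Tomas: 1; Kai–Nadia: 1; Kai–Jon: 1; Priya–Vera: 1; Priya–Mona: 3/3; Priya–Tomas: 1; Priya–Nadia: 1; Priya–Jon: 1; Yael–Vera: 1; Yael–Mona: 3/3; Yael–Tomas: 1; Yael–Nadia: 1 … (+4 more pairs).
All other pairs contribute 0.
Summing the contributions gives betweenness(Cal) = 49/3.

49/3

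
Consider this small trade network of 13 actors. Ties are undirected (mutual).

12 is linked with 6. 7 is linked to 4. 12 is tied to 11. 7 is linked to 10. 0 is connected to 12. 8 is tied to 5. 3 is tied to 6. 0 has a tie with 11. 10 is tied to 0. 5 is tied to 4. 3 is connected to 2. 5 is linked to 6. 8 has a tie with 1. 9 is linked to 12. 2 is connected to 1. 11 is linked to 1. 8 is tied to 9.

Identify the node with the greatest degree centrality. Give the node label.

12

Degrees — 0:3, 1:3, 2:2, 3:2, 4:2, 5:3, 6:3, 7:2, 8:3, 9:2, 10:2, 11:3, 12:4.
The maximum is 4, attained only by 12.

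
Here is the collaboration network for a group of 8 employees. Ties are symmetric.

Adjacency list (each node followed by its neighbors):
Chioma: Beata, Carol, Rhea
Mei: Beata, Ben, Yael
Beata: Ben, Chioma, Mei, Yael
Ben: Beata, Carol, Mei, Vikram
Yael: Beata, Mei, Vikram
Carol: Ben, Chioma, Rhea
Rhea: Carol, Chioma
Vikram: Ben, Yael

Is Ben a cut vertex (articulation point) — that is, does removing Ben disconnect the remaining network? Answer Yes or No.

No

Even without Ben, every remaining node can still reach every other (the residual graph is connected), so Ben is not a cut vertex.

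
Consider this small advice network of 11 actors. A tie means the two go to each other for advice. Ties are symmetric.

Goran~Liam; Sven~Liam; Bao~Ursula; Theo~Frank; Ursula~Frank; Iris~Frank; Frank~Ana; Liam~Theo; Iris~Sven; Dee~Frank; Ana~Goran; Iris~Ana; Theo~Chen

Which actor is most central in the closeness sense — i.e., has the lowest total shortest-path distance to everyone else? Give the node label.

Farness (sum of distances to all others) for each node — Ana:19, Bao:31, Chen:27, Dee:24, Frank:15, Goran:23, Iris:19, Liam:21, Sven:23, Theo:18, Ursula:22.
The smallest farness is 15, for Frank, so Frank has the highest closeness.

Frank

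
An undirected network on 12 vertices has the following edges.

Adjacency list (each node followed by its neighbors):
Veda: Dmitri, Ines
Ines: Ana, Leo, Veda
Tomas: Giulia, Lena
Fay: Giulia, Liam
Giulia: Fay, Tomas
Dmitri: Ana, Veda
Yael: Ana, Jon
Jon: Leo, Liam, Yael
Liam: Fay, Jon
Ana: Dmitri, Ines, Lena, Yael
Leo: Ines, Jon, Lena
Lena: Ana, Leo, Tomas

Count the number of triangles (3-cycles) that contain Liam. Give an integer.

0

Liam's neighbors are Fay and Jon, but none of them are tied to each other, so no triangle contains Liam.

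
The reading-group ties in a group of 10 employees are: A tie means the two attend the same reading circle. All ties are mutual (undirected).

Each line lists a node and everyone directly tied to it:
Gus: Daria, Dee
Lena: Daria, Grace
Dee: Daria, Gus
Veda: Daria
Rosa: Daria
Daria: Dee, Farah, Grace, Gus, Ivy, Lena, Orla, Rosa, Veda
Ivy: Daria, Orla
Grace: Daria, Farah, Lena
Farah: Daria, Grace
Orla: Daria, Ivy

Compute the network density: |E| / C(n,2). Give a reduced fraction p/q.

13/45

There are 13 edges and 10 nodes, so the maximum possible is C(10,2) = 45.
Density = 13/45.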